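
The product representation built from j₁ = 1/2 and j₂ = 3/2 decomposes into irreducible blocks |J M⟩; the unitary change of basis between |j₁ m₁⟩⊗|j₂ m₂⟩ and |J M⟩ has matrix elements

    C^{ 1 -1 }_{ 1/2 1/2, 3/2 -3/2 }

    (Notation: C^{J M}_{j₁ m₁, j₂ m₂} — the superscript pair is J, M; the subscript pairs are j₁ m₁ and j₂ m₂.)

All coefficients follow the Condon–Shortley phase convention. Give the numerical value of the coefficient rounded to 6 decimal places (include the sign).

triangle: 1!*0!*2!/4! = 2/24
(j±m)!: 1!*0!*0!*3!*0!*2! = 12
prefactor² = (2J+1)*Δ*N² = 3
  k=0: +1/(0!*1!*0!*0!*0!*2!) = 1/2
Σ = 1/2  ⇒  CG² = 3*(1/2)² = 3/4
CG = +√(3/4) = +0.866025

+√(3/4) ≈ +0.866025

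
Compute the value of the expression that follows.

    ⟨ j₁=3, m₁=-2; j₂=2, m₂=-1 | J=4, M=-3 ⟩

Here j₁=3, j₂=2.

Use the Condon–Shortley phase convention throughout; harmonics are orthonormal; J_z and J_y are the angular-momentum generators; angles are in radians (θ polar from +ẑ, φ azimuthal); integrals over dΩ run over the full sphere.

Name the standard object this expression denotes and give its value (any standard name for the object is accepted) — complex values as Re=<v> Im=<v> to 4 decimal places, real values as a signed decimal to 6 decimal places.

Clebsch–Gordan coefficient, −√(1/20) ≈ -0.223607

This is a Clebsch–Gordan (vector-coupling) coefficient.
√[9·1!5!3!/10! · 1!5!1!3!1!7!] = √(6480)
  +(−1)^0/∏(0,1,5,1,0,2)! = 1/240  (running 1/240)
  +(−1)^1/∏(1,0,4,0,1,3)! = -1/144  (running -1/360)
⟨..|..⟩ = √(6480)·(-1/360) = -0.223607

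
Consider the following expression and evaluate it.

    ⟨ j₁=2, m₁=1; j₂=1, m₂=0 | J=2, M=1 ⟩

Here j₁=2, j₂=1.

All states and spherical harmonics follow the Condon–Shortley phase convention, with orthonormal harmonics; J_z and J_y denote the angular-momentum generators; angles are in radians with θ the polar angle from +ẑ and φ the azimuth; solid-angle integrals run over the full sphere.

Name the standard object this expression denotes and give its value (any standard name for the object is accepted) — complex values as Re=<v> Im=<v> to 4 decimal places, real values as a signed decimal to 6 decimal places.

Clebsch–Gordan coefficient, +√(1/6) ≈ +0.408248

This is a Clebsch–Gordan (vector-coupling) coefficient.
triangle: 1!*3!*1!/6! = 6/720
(j±m)!: 3!*1!*1!*1!*3!*1! = 36
prefactor² = (2J+1)*Δ*N² = 3/2
  k=0: +1/(0!*1!*1!*1!*2!*0!) = 1/2
  k=1: −1/(1!*0!*0!*0!*3!*1!) = -1/6
Σ = 1/3  ⇒  CG² = 3/2*(1/3)² = 1/6
CG = +√(1/6) = +0.408248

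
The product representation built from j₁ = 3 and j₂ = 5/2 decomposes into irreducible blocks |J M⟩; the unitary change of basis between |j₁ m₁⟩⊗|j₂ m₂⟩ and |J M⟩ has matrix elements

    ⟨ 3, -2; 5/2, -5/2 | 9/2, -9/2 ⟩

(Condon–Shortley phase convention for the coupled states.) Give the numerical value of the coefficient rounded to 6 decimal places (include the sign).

triangle: 1!×5!×4!/11! = 2880/39916800
(j±m)!: 1!×5!×0!×5!×0!×9! = 5225472000
prefactor² = (2J+1)×Δ×N² = 41472000/11
  k=0: +1/(0!×1!×5!×0!×0!×4!) = 1/2880
Σ = 1/2880  ⇒  CG² = 41472000/11×(1/2880)² = 5/11
CG = +√(5/11) = +0.674200

+0.674200  (= +√(5/11))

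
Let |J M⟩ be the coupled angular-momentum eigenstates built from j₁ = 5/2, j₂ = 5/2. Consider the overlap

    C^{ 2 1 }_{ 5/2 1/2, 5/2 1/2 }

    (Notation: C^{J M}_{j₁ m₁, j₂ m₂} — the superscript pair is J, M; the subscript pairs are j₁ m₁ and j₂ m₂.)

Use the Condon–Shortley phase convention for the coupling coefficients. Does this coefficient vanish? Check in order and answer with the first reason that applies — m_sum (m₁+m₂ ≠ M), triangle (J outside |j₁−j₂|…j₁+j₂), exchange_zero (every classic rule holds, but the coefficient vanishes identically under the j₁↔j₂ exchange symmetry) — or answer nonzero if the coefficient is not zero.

m-sum: m₁+m₂ = 1/2+1/2 = 1, M = 1  ✓
triangle: |j₁−j₂| = 0 ≤ J = 2 ≤ j₁+j₂ = 5  ✓
exchange: j₁=j₂ and m₁=m₂, and (−1)^(j₁+j₂−J) = (−1)^3 = −1 forces ⟨j₁m₁;j₂m₂|JM⟩ = −⟨j₂m₂;j₁m₁|JM⟩ = −⟨j₁m₁;j₂m₂|JM⟩ ⇒ the coefficient vanishes identically
Racah sum check: Σ_k collapses to 0 ⇒ CG = 0

exchange_zero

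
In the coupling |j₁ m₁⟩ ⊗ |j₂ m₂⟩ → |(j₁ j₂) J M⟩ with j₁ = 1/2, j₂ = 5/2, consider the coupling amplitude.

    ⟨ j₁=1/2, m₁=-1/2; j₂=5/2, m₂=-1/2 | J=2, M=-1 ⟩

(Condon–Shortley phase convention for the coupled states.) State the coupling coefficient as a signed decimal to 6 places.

√[5·1!0!4!/6! · 0!1!2!3!1!3!] = √(12)
  +(−1)^1/∏(1,0,0,1,0,3)! = -1/6  (running -1/6)
⟨..|..⟩ = √(12)·(-1/6) = -0.577350

−√(1/3) = -0.577350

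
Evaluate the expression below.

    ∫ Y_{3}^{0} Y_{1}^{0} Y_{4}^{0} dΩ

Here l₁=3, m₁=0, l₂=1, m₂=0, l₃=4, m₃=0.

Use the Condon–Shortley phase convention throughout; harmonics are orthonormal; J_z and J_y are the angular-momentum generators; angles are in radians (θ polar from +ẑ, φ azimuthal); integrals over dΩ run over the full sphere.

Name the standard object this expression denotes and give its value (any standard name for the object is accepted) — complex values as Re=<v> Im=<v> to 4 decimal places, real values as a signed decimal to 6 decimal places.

Gaunt coefficient, +0.246233

This is a Gaunt coefficient — the integral of a triple product of spherical harmonics over the sphere.
Checks pass: Σm=0; 8 even; l₃=4∈[2,4].
(2·3+1)(2·1+1)(2·4+1) = 189
Δ: 0! 6! 2! / 9! → 1/252
sum: t=0:+1/36 = 1/36
3j²(3 1 4; 0 0 0) = Δ·Π!·Σ² = 4/63  (sign +1)
(m-triple is (0,0,0) — same symbol as above.)
combine: 4πI² = 189·4/63·4/63 = 16/21
take √, sign +1: I = 0.24623252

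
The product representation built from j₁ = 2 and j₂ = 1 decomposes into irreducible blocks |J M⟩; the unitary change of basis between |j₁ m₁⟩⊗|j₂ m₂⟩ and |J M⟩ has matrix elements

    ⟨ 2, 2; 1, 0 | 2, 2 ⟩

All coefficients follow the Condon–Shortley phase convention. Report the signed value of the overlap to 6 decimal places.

j₁+j₂−J=1  J+j₁−j₂=3  J−j₁+j₂=1  j₁+j₂+J+1=6
(j₁±m₁, j₂±m₂, J±M) = (4,0,1,1,4,0)
P² = 24
sum k=0..0:
  [0] +1/6 = 1/6
S = 1/6
C² = P²·S² = 2/3 ; C = +0.816497

+0.816497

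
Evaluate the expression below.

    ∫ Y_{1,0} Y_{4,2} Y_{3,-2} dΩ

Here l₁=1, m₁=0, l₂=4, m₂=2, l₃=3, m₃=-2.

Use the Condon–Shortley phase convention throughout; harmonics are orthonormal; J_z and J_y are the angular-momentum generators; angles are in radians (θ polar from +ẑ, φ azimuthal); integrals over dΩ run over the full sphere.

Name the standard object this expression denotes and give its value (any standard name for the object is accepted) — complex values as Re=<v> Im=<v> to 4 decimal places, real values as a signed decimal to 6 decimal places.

This is a Gaunt coefficient — the integral of a triple product of spherical harmonics over the sphere.
Rules hold: Σm=0, L=8 even, 3≤3≤5.
N = 3·9·7 = 189
Δ = 2!·0!·6!/9! = 1/252
Racah Σ t=1..1: t=1:−1/36 = -1/36
⇒ 3j(1 4 3; 0 0 0)² = 4/63, sgn +1
Racah Σ t=1..1: t=1:−1/120 = -1/120
⇒ 3j(1 4 3; 0 2 -2)² = 1/21, sgn +1
4πI² = N·(3j₀)²·(3jₘ)² = 4/7
I = +1·√(0.571429/4π) = 0.21324362

Gaunt coefficient, +0.213244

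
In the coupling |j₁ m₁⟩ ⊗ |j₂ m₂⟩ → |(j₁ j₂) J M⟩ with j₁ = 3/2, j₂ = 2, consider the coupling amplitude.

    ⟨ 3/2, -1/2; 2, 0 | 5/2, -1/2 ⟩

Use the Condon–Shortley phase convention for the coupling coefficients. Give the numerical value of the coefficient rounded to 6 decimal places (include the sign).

triangle: 1!×2!×3!/7! = 12/5040
(j±m)!: 1!×2!×2!×2!×2!×3! = 96
prefactor² = (2J+1)×Δ×N² = 48/35
  k=0: +1/(0!×1!×2!×2!×0!×1!) = 1/4
  k=1: −1/(1!×0!×1!×1!×1!×2!) = -1/2
Σ = -1/4  ⇒  CG² = 48/35×(-1/4)² = 3/35
CG = −√(3/35) = -0.292770

−√(3/35) = -0.292770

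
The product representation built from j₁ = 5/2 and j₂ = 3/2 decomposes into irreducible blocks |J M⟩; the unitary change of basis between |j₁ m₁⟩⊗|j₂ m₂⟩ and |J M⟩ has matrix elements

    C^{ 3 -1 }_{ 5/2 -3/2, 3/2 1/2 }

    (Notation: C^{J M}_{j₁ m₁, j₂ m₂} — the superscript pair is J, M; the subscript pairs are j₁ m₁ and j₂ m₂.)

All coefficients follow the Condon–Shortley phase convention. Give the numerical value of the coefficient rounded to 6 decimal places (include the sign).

-0.639010  (= −√(49/120))

triangle: 1!*4!*2!/8! = 48/40320
(j±m)!: 1!*4!*2!*1!*2!*4! = 2304
prefactor² = (2J+1)*Δ*N² = 96/5
  k=0: +1/(0!*1!*4!*2!*0!*0!) = 1/48
  k=1: −1/(1!*0!*3!*1!*1!*1!) = -1/6
Σ = -7/48  ⇒  CG² = 96/5*(-7/48)² = 49/120
CG = −√(49/120) = -0.639010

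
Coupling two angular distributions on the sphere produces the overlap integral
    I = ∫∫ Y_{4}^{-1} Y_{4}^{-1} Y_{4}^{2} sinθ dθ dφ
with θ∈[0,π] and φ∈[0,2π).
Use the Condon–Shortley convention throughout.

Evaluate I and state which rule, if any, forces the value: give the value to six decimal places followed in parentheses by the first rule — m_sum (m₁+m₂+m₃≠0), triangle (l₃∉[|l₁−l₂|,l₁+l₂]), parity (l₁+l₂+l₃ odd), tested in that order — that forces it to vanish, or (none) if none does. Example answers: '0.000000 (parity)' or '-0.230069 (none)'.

Checks pass: Σm=0; 12 even; l₃=4∈[0,8].
(2·4+1)(2·4+1)(2·4+1) = 729
Δ: 4! 4! 4! / 13! → 1/450450
sum: t=0:+1/13824 t=1:−1/216 t=2:+1/64 t=3:−1/216 t=4:+1/13824 = 5/768
3j²(4 4 4; 0 0 0) = Δ·Π!·Σ² = 18/1001  (sign +1)
sum: t=1:−1/576 t=2:+1/144 t=3:−1/576 = 1/288
3j²(4 4 4; -1 -1 2) = Δ·Π!·Σ² = 20/1001  (sign +1)
combine: 4πI² = 729·18/1001·20/1001 = 262440/1002001
take √, sign +1: I = 0.14436968
No selection rule forces the value: the integral is nonzero (none).

0.144370 (none)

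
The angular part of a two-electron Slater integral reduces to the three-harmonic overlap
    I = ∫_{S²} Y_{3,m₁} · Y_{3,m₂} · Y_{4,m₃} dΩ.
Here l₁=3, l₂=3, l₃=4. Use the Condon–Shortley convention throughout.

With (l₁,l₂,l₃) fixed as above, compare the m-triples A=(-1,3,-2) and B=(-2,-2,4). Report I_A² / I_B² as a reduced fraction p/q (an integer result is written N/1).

Same 3,3,4: normalisation and zero-m 3j drop out of the ratio.
A: Δ: 2! 4! 4! / 11! → 1/34650; sum: t=2:+1/192 = 1/192; 3j²(3 3 4; -1 3 -2) = Δ·Π!·Σ² = 3/77  (sign +1)
B: Δ: 2! 4! 4! / 11! → 1/34650; sum: t=1:−1/576 = -1/576; 3j²(3 3 4; -2 -2 4) = Δ·Π!·Σ² = 5/99  (sign -1)
I_A²/I_B² = (3/77)/(5/99) = 27/35

27/35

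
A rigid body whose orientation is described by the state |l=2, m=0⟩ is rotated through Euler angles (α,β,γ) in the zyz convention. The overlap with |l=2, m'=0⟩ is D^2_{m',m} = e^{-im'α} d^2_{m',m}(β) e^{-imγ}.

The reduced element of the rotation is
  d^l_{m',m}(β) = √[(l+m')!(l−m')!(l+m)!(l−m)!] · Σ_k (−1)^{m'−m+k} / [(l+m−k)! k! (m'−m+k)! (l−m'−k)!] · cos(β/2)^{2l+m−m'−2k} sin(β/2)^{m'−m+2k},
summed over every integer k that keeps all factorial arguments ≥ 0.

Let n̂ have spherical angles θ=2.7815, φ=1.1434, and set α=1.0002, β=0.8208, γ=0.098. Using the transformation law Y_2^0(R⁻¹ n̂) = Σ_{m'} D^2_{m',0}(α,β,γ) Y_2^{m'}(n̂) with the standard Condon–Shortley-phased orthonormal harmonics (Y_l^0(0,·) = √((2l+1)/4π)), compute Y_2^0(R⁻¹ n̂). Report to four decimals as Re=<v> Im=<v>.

Need the full column D^2_{m',0} for m'=−2..2 at α=1.0002, β=0.8208, γ=0.0980.
cos(β/2)=0.916961, sin(β/2)=0.398976
d^2_{-2,0}: single k=2 term ⇒ +0.327847;  D = -0.136552+0.298056i
d^2_{-1,0}: k∈[1..2] ⇒ +0.753487 -0.142649 = +0.610838;  D = +0.329934+0.514069i
d^2_{0,0}: k∈[0..2] ⇒ +0.706975 -0.535372 +0.025339 = +0.196942;  D = +0.196942+0.000000i
d^2_{1,0}: k∈[0..1] ⇒ -0.753487 +0.142649 = -0.610838;  D = -0.329934+0.514069i
d^2_{2,0}: single k=0 term ⇒ +0.327847;  D = -0.136552-0.298056i
Y_2^{m'}(θ=2.7815,φ=1.1434) and Σ D·Y over m':
  (-0.1366+0.2981i)·(-0.0315-0.0362i)  (+0.3299+0.5141i)·(-0.1056+0.2318i)  (+0.1969+0.0000i)·(+0.5133+0.0000i)  (-0.3299+0.5141i)·(+0.1056+0.2318i)  (-0.1366-0.2981i)·(-0.0315+0.0362i)
Y_2^0(R⁻¹ n̂) = -0.176788+0.000000i

Re=-0.1768 Im=0.0000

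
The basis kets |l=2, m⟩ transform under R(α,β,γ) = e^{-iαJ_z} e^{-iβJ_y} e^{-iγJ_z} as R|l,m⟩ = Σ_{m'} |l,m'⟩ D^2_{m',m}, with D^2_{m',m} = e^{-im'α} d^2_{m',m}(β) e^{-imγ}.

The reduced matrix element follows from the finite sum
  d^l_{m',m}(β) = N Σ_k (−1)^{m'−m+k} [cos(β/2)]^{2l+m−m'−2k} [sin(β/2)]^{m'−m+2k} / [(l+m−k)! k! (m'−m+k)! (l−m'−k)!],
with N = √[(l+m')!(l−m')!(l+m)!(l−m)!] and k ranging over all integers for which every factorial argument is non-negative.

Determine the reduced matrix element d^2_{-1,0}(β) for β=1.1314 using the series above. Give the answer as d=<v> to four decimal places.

d=0.4715

d^2_{-1,0}(β=1.1314) via the finite sum:
c=cos(1.131400/2)=0.844214, s=sin(1.131400/2)=0.536007; N=√[1·6·2·2]=4.898979
k: max(0,(0)−(-1))=1 … min(2+(0),2−(-1))=2
  k=1: (−1)^0·4.8990/(2)·0.8442^3·0.5360^1 = +0.789956
  k=2: (−1)^1·4.8990/(2)·0.8442^1·0.5360^3 = -0.318448
d^2_{-1,0}(1.1314) = +0.789956 -0.318448 = +0.471508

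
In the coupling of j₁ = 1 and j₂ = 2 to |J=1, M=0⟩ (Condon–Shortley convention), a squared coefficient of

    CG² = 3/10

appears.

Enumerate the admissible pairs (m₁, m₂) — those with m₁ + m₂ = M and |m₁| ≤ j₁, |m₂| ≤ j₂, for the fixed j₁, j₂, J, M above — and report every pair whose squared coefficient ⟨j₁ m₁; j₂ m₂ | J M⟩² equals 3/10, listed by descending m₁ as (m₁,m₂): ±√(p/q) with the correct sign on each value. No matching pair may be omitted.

Admissible pairs with m₁+m₂ = M = 0: (-1,1), (0,0), (1,-1)
  (m₁,m₂)=(1,-1): CG² = 3/10, CG = +√(3/10)   ← matches the target
  (m₁,m₂)=(0,0): CG² = 2/5, CG = −√(2/5)
  (m₁,m₂)=(-1,1): CG² = 3/10, CG = +√(3/10)   ← matches the target
Pairs with CG² = 3/10: (1,-1): +√(3/10); (-1,1): +√(3/10)

(1,-1): +√(3/10); (-1,1): +√(3/10)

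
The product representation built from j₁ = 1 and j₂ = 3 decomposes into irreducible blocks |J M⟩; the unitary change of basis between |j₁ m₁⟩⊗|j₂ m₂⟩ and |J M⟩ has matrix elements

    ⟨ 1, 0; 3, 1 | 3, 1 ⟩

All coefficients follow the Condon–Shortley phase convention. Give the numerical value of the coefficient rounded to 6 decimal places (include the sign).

−√(1/12) ≈ -0.288675

triangle: 1!*1!*5!/8! = 120/40320
(j±m)!: 1!*1!*4!*2!*4!*2! = 2304
prefactor² = (2J+1)*Δ*N² = 48
  k=0: +1/(0!*1!*1!*4!*0!*1!) = 1/24
  k=1: −1/(1!*0!*0!*3!*1!*2!) = -1/12
Σ = -1/24  ⇒  CG² = 48*(-1/24)² = 1/12
CG = −√(1/12) = -0.288675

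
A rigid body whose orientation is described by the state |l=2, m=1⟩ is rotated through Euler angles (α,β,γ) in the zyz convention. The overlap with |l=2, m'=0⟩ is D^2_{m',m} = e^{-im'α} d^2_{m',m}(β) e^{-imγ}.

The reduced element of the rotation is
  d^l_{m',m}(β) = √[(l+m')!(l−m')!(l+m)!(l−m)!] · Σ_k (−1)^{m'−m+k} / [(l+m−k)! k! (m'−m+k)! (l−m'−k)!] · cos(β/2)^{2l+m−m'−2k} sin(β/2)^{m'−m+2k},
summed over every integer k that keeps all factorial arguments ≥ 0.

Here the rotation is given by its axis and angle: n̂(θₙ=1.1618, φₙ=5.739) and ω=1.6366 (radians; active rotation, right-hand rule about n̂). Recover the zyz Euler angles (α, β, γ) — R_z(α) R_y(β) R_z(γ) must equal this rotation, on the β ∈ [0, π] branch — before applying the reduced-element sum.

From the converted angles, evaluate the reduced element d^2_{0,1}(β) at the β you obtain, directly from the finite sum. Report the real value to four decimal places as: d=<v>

Axis–angle → zyz. n̂ = (sinθₙcosφₙ, sinθₙsinφₙ, cosθₙ) = (+0.784984, -0.475020, +0.397689), ω = 1.6366.
R = I cosω + sinω [n̂]ₓ + (1−cosω) n̂n̂ᵀ gives
  R = [+0.590963, -0.794230, -0.141285; -0.000574, +0.174725, -0.984617; +0.806699, +0.581953, +0.102800]
β = atan2(√(R₁₃²+R₂₃²), R₃₃) = 1.467815; α = atan2(R₂₃, R₁₃) mod 2π = 4.569870; γ = atan2(R₃₂, −R₃₁) mod 2π = 2.516648
d^2_{0,1}(β=1.4678) via the finite sum:
Half-angle: c=0.742563, s=0.669776. N=√(2·2·6·1)=4.898979
The bounds max(0,m−m')=1 and min(l+m,l−m')=2 give 2 terms
  k=1: (−1)^0·4.8990/(2)·0.7426^3·0.6698^1 = +0.671746
  k=2: (−1)^1·4.8990/(2)·0.7426^1·0.6698^3 = -0.546510
d^2_{0,1}(1.4678) = +0.671746 -0.546510 = +0.125237

d=0.1252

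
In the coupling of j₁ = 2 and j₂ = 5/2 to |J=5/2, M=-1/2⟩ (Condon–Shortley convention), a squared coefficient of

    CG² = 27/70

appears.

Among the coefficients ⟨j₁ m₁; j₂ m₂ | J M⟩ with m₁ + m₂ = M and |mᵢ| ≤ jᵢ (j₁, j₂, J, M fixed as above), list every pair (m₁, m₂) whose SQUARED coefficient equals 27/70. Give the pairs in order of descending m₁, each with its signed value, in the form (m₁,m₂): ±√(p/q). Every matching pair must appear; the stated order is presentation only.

(-2,3/2): +√(27/70)

Admissible pairs with m₁+m₂ = M = -1/2: (-2,3/2), (-1,1/2), (0,-1/2), (1,-3/2), (2,-5/2)
  (m₁,m₂)=(2,-5/2): CG² = 3/14, CG = +√(3/14)
  (m₁,m₂)=(1,-3/2): CG² = 6/35, CG = +√(6/35)
  (m₁,m₂)=(0,-1/2): CG² = 8/35, CG = −√(8/35)
  (m₁,m₂)=(-1,1/2): CG² = 0/1, CG = 0
  (m₁,m₂)=(-2,3/2): CG² = 27/70, CG = +√(27/70)   ← matches the target
Pairs with CG² = 27/70: (-2,3/2): +√(27/70)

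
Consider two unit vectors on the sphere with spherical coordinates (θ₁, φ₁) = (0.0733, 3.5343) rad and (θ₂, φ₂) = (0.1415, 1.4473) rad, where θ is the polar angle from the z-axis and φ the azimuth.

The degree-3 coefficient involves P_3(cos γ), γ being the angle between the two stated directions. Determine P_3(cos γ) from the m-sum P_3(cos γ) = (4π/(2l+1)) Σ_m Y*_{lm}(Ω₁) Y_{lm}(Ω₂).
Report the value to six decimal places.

0.895845

Expand P_3 via completeness: Σ_{m} conj(Y_{3,m}) at Ω₁ times Y_{3,m} at Ω₂ —
  [-3]  conj(Y_{3,-3})(Ω₁) = (-0.000063, -0.000151) ; Y_{3,-3}(Ω₂) = (-0.000424, 0.001091) ; Δ = (0.000000, -0.000000)
  [-2]  conj(Y_{3,-2})(Ω₁) = (0.003865, 0.003865) ; Y_{3,-2}(Ω₂) = (-0.019512, -0.004920) ; Δ = (-0.000056, -0.000094)
  [-1]  conj(Y_{3,-1})(Ω₁) = (-0.086878, -0.035987) ; Y_{3,-1}(Ω₂) = (0.021899, -0.176424) ; Δ = (-0.008252, 0.014539)
  [+0]  conj(Y_{3,0})(Ω₁) = (0.734368, -0.000000) ; Y_{3,0}(Ω₂) = (0.702154, 0.000000) ; Δ = (0.515639, 0.000000)
  [+1]  conj(Y_{3,1})(Ω₁) = (0.086878, -0.035987) ; Y_{3,1}(Ω₂) = (-0.021899, -0.176424) ; Δ = (-0.008252, -0.014539)
  [+2]  conj(Y_{3,2})(Ω₁) = (0.003865, -0.003865) ; Y_{3,2}(Ω₂) = (-0.019512, 0.004920) ; Δ = (-0.000056, 0.000094)
  [+3]  conj(Y_{3,3})(Ω₁) = (0.000063, -0.000151) ; Y_{3,3}(Ω₂) = (0.000424, 0.001091) ; Δ = (0.000000, 0.000000)
Σ over m = (0.499024, -0.000000); ×(4π/7) → (0.895845, -0.000000). Real part: 0.895845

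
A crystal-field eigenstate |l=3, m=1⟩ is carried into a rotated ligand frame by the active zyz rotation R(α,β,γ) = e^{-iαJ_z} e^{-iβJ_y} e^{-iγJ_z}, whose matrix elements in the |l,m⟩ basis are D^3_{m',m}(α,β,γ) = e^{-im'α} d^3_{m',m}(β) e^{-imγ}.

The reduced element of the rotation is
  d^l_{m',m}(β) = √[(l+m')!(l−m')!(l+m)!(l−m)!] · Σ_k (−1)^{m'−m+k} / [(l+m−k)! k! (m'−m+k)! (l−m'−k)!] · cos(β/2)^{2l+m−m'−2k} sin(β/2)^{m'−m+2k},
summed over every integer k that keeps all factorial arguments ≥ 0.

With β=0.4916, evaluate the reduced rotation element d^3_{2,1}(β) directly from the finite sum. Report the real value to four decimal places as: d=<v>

d=-0.5774

d^3_{2,1}(β=0.4916) via the finite sum:
With c≡cos(β/2)=0.969943 and s≡sin(β/2)=0.243332, N=[120·1·24·2]^{1/2}=75.894664
The bounds max(0,m−m')=0 and min(l+m,l−m')=1 give 2 terms
  k=0: (−1)^1·75.8947/(24)·0.9699^5·0.2433^1 = -0.660588
  k=1: (−1)^2·75.8947/(12)·0.9699^3·0.2433^3 = +0.083151
d^3_{2,1}(0.4916) = -0.660588 +0.083151 = -0.577437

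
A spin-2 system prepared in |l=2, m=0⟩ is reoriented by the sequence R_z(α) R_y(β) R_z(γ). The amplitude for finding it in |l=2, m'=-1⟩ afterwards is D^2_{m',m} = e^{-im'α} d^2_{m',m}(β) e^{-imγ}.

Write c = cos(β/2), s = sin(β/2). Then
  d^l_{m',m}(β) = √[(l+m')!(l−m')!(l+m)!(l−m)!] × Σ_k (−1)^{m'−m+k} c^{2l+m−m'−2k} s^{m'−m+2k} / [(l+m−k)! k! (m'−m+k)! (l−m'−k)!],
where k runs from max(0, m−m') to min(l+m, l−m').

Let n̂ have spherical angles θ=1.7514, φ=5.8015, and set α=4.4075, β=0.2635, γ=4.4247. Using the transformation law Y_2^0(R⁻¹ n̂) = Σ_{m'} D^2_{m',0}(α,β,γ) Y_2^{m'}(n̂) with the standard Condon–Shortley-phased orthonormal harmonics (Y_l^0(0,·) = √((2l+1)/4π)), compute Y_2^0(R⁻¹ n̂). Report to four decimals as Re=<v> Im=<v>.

Need the full column D^2_{m',0} for m'=−2..2 at α=4.4075, β=0.2635, γ=4.4247.
cos(β/2)=0.991334, sin(β/2)=0.131369
d^2_{-2,0}: single k=2 term ⇒ +0.041543;  D = -0.034056+0.023791i
d^2_{-1,0}: k∈[1..2] ⇒ +0.313493 -0.005505 = +0.307988;  D = -0.092454-0.293784i
d^2_{0,0}: k∈[0..2] ⇒ +0.965782 -0.067840 +0.000298 = +0.898240;  D = +0.898240+0.000000i
d^2_{1,0}: k∈[0..1] ⇒ -0.313493 +0.005505 = -0.307988;  D = +0.092454-0.293784i
d^2_{2,0}: single k=0 term ⇒ +0.041543;  D = -0.034056-0.023791i
Y_2^{m'}(θ=1.7514,φ=5.8015) and Σ D·Y over m':
  (-0.0341+0.0238i)·(+0.2134+0.3069i)  (-0.0925-0.2938i)·(-0.1210-0.0632i)  (+0.8982+0.0000i)·(-0.2849+0.0000i)  (+0.0925-0.2938i)·(+0.1210-0.0632i)  (-0.0341-0.0238i)·(+0.2134-0.3069i)
Y_2^0(R⁻¹ n̂) = -0.299802+0.000000i

Re=-0.2998 Im=0.0000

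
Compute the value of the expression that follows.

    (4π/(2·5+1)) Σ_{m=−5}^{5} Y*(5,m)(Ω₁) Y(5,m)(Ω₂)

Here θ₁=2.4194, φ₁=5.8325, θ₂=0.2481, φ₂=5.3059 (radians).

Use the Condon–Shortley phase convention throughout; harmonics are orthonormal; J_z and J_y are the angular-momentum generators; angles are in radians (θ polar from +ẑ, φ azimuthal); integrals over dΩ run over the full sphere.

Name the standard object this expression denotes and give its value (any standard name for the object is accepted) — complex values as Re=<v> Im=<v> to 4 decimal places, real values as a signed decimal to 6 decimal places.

Legendre polynomial (addition theorem), +0.120457

This sum is the spherical-harmonic addition theorem: it equals the Legendre polynomial P_l(cos γ) of the angle γ between the two directions.
Summing Y*_{l m}(θ₁,φ₁)·Y_{l m}(θ₂,φ₂) over m ∈ [−5, 5]; prefactor 4π/(2·5+1) = 1.142397:
  term(m=-5) = -0.00002 + 0.00001j   from Y*(Ω₁)=-0.03695 - 0.04545j, Y(Ω₂)=0.00007 - 0.00041j
  term(m=-4) = 0.00056 - 0.00094j   from Y*(Ω₁)=0.04834 + 0.20465j, Y(Ω₂)=-0.00372 - 0.00359j
  term(m=-3) = -0.00014 + 0.01553j   from Y*(Ω₁)=0.08819 - 0.39674j, Y(Ω₂)=-0.03736 + 0.00795j
  term(m=-2) = -0.03414 - 0.05997j   from Y*(Ω₁)=-0.23762 + 0.30028j, Y(Ω₂)=-0.06748 + 0.16710j
  term(m=-1) = -0.02072 - 0.01204j   from Y*(Ω₁)=-0.04294 + 0.02078j, Y(Ω₂)=0.28098 + 0.41649j
  term(m=+0) = 0.21438 + 0.00000j   from Y*(Ω₁)=0.38971 + 0.00000j, Y(Ω₂)=0.55009 + 0.00000j
  term(m=+1) = -0.02072 + 0.01204j   from Y*(Ω₁)=0.04294 + 0.02078j, Y(Ω₂)=-0.28098 + 0.41649j
  term(m=+2) = -0.03414 + 0.05997j   from Y*(Ω₁)=-0.23762 - 0.30028j, Y(Ω₂)=-0.06748 - 0.16710j
  term(m=+3) = -0.00014 - 0.01553j   from Y*(Ω₁)=-0.08819 - 0.39674j, Y(Ω₂)=0.03736 + 0.00795j
  term(m=+4) = 0.00056 + 0.00094j   from Y*(Ω₁)=0.04834 - 0.20465j, Y(Ω₂)=-0.00372 + 0.00359j
  term(m=+5) = -0.00002 - 0.00001j   from Y*(Ω₁)=0.03695 - 0.04545j, Y(Ω₂)=-0.00007 - 0.00041j
Σ over m = 0.10544 + 0.00000j; ×(4π/11) → 0.12046 + 0.00000j. Real part: 0.120457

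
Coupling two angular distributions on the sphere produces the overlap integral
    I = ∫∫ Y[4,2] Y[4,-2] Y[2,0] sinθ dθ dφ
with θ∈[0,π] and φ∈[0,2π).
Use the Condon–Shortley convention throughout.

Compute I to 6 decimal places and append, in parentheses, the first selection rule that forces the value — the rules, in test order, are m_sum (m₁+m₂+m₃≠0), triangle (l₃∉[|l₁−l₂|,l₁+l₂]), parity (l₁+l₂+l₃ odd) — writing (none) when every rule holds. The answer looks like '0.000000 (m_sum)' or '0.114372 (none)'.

m-sum 0 ✓  L=10 even ✓  0≤2≤8 ✓
Π(2lᵢ+1) = 9×9×5 = 405
triangle coeff Δ(4,4,2) = 1/13860
Σ_t [2,4]: t=2:+1/192 t=3:−1/36 t=4:+1/192 = -5/288
(3j)²=20/693 [(4 4 2; 0 0 0)], sign=-1
Σ_t [0,2]: t=0:+1/2880 t=1:−1/120 t=2:+1/192 = -1/360
(3j)²=16/3465 [(4 4 2; 2 -2 0)], sign=-1
⇒ 4πI² = 320/5929
I = (+1)√(320/5929/(4π)) = 0.06553591
No selection rule forces the value: the integral is nonzero (none).

0.065536 (none)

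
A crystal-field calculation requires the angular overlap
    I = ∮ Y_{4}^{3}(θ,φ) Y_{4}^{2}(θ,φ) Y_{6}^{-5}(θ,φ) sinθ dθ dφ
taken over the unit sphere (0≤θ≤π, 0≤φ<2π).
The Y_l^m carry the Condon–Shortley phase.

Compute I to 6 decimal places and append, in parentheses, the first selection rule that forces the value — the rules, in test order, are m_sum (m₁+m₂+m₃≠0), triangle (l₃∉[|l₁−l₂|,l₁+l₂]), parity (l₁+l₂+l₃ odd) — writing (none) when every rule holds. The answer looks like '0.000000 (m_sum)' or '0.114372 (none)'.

-0.100084 (none)

Checks pass: Σm=0; 14 even; l₃=6∈[0,8].
(2·4+1)(2·4+1)(2·6+1) = 1053
Δ: 2! 6! 6! / 15! → 1/1261260
sum: t=0:+1/4608 t=1:−1/1296 t=2:+1/4608 = -7/20736
3j²(4 4 6; 0 0 0) = Δ·Π!·Σ² = 20/1287  (sign -1)
sum: t=0:+1/172800 t=1:−1/86400 = -1/172800
3j²(4 4 6; 3 2 -5) = Δ·Π!·Σ² = 1/130  (sign +1)
combine: 4πI² = 1053·20/1287·1/130 = 18/143
take √, sign -1: I = -0.10008369
No selection rule forces the value: the integral is nonzero (none).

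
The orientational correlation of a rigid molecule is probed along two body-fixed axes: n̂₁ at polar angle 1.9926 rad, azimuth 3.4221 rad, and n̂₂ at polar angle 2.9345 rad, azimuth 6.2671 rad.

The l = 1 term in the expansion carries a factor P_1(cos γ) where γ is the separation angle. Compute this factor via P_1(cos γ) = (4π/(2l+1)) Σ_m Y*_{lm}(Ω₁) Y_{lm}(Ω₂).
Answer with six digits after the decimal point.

Summing Y*_{l m}(θ₁,φ₁)·Y_{l m}(θ₂,φ₂) over m ∈ [−1, 1]; prefactor 4π/(2·1+1) = 4.188790:
  m=-1: Y*=(-0.302892, -0.087264)  Y=(0.071030, 0.001143)  product (-0.021415, -0.006544)
  m=+0: Y*=(-0.200037, -0.000000)  Y=(-0.478162, 0.000000)  product (0.095650, 0.000000)
  m=+1: Y*=(0.302892, -0.087264)  Y=(-0.071030, 0.001143)  product (-0.021415, 0.006544)
Accumulated sum (0.052821, 0.000000); after 4π/(2l+1) scaling, (0.221256, 0.000000) ⇒ P_1 = 0.221256

0.221256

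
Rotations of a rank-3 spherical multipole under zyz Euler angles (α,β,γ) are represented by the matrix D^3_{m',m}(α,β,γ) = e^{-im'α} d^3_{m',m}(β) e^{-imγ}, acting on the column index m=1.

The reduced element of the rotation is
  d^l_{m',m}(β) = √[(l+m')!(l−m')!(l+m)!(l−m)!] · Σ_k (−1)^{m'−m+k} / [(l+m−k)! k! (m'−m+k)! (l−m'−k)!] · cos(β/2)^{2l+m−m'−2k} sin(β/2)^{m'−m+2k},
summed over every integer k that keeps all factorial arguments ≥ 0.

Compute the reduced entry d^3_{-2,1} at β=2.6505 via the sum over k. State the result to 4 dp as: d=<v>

d=-0.5772

d^3_{-2,1}(β=2.6505) via the finite sum:
c=cos(2.650500/2)=0.243086, s=sin(2.650500/2)=0.970005; N=√[1·120·24·2]=75.894664
k∈{3,4} keeps every argument non-negative
  k=3: (−1)^0·75.8947/(12)·0.2431^3·0.9700^3 = +0.082915
  k=4: (−1)^1·75.8947/(24)·0.2431^1·0.9700^5 = -0.660130
d^3_{-2,1}(2.6505) = +0.082915 -0.660130 = -0.577215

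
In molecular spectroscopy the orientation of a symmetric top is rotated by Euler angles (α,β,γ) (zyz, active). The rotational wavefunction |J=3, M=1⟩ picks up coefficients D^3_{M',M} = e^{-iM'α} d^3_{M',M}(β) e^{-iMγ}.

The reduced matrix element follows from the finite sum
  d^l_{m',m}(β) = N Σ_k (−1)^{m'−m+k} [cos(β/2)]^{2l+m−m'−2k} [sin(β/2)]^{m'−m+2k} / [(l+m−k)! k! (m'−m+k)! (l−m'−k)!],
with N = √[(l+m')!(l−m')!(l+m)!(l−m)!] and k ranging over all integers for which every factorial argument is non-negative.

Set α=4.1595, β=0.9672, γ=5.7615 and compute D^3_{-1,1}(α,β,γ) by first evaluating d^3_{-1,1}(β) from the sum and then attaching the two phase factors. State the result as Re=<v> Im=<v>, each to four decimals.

Re=-0.0160 Im=-0.5137

D^3_{-1,1}(4.1595,0.9672,5.7615) = e^{-i·-1·4.1595}·d^3_{-1,1}(0.9672)·e^{-i·1·5.7615}. Compute d first:
Half-angle: c=0.885327, s=0.464969. N=√(2·24·24·2)=48.000000
The bounds max(0,m−m')=2 and min(l+m,l−m')=4 give 3 terms
  k=2: (−1)^0·48.0000/(8)·0.8853^4·0.4650^2 = +0.796919
  k=3: (−1)^1·48.0000/(6)·0.8853^2·0.4650^4 = -0.293086
  k=4: (−1)^2·48.0000/(48)·0.8853^0·0.4650^6 = +0.010105
d^3_{-1,1}(0.9672) = +0.796919 -0.293086 +0.010105 = +0.513939
D = (-0.525148-0.851011i)·(+0.513939)·(+0.866981+0.498342i) = -0.016034-0.513689i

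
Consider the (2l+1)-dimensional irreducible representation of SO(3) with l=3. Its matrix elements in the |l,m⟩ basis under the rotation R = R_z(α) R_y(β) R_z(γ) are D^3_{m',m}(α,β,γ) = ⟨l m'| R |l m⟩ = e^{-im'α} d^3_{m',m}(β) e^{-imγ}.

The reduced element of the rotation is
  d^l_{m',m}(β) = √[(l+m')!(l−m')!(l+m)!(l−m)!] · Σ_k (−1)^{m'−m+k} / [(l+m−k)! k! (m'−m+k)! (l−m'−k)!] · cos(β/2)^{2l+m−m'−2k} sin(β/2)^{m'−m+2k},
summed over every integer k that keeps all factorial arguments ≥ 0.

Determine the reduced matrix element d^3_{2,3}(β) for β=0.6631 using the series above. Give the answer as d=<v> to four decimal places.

d^3_{2,3}(β=0.6631) via the finite sum:
With c≡cos(β/2)=0.945539 and s≡sin(β/2)=0.325509, N=[120·1·720·1]^{1/2}=293.938769
k: max(0,(3)−(2))=1 … min(3+(3),3−(2))=1
  k=1: (−1)^0·293.9388/(120)·0.9455^5·0.3255^1 = +0.602609
d^3_{2,3}(0.6631) = +0.602609

d=0.6026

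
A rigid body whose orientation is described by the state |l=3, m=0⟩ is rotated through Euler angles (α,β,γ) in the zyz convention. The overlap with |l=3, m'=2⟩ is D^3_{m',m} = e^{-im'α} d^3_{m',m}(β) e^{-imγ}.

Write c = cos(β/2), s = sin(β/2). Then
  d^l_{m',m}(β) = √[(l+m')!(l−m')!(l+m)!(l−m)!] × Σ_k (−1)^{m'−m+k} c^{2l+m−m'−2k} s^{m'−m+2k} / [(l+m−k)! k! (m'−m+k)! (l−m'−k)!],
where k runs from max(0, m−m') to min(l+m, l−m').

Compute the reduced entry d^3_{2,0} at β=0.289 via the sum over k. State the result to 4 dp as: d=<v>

d=0.1066

d^3_{2,0}(β=0.2890) via the finite sum:
With c≡cos(β/2)=0.989578 and s≡sin(β/2)=0.143998, N=[120·1·6·6]^{1/2}=65.726707
The bounds max(0,m−m')=0 and min(l+m,l−m')=1 give 2 terms
  k=0: (−1)^2·65.7267/(12)·0.9896^4·0.1440^2 = +0.108911
  k=1: (−1)^3·65.7267/(12)·0.9896^2·0.1440^4 = -0.002306
d^3_{2,0}(0.2890) = +0.108911 -0.002306 = +0.106605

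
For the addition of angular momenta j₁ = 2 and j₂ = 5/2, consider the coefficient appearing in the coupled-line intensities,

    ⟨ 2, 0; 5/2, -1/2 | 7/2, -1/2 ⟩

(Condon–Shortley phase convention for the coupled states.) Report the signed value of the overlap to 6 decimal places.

√[8·1!3!4!/9! · 2!2!2!3!3!4!] = √(768/35)
  +(−1)^0/∏(0,1,2,2,1,2)! = 1/8  (running 1/8)
  +(−1)^1/∏(1,0,1,1,2,3)! = -1/12  (running 1/24)
⟨..|..⟩ = √(768/35)·(1/24) = +0.195180

+√(4/105) ≈ +0.195180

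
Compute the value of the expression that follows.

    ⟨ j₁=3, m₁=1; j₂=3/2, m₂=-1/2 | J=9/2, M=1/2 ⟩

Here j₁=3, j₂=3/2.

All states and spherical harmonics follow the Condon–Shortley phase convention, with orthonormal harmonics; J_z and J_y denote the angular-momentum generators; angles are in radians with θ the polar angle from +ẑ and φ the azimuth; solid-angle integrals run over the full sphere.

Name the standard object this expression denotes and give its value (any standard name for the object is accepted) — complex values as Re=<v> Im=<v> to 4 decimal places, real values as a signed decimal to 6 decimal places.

Clebsch–Gordan coefficient, +√(5/14) ≈ +0.597614

This is a Clebsch–Gordan (vector-coupling) coefficient.
triangle: 0!*6!*3!/10! = 4320/3628800
(j±m)!: 4!*2!*1!*2!*5!*4! = 276480
prefactor² = (2J+1)*Δ*N² = 23040/7
  k=0: +1/(0!*0!*2!*1!*4!*2!) = 1/96
Σ = 1/96  ⇒  CG² = 23040/7*(1/96)² = 5/14
CG = +√(5/14) = +0.597614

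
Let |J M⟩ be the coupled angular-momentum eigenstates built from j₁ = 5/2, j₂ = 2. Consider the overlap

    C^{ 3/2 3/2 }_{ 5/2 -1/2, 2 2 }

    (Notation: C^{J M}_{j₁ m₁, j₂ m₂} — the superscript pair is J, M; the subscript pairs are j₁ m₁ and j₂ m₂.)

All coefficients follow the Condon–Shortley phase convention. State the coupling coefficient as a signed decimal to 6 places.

−√(4/35) = -0.338062

j₁+j₂−J=3  J+j₁−j₂=2  J−j₁+j₂=1  j₁+j₂+J+1=7
(j₁±m₁, j₂±m₂, J±M) = (2,3,4,0,3,0)
P² = 576/35
sum k=3..3:
  [3] −1/12 = -1/12
S = -1/12
C² = P²·S² = 4/35 ; C = -0.338062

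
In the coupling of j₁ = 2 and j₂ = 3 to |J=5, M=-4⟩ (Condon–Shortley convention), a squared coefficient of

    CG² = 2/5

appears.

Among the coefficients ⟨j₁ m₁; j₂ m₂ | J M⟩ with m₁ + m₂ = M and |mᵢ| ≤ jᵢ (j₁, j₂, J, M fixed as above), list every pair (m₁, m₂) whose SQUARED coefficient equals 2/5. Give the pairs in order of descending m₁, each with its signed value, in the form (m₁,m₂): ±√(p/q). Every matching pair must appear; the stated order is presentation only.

(-1,-3): +√(2/5)

Admissible pairs with m₁+m₂ = M = -4: (-2,-2), (-1,-3)
  (m₁,m₂)=(-1,-3): CG² = 2/5, CG = +√(2/5)   ← matches the target
  (m₁,m₂)=(-2,-2): CG² = 3/5, CG = +√(3/5)
Pairs with CG² = 2/5: (-1,-3): +√(2/5)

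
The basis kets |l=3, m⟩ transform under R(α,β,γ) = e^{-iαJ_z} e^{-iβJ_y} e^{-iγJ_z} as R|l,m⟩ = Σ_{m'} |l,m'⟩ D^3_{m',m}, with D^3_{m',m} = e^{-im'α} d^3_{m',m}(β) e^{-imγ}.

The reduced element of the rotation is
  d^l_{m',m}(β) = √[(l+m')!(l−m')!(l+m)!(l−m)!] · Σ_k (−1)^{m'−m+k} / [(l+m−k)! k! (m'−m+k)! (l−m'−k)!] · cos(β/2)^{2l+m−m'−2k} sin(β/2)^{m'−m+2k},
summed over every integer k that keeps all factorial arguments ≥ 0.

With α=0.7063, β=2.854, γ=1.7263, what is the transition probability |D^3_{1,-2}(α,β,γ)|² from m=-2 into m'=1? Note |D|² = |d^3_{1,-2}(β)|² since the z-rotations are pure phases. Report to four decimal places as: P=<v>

D^3_{1,-2}(0.7063,2.8540,1.7263) = e^{-i·1·0.7063}·d^3_{1,-2}(2.8540)·e^{-i·-2·1.7263}. Compute d first:
With c≡cos(β/2)=0.143301 and s≡sin(β/2)=0.989679, N=[24·2·1·120]^{1/2}=75.894664
The bounds max(0,m−m')=0 and min(l+m,l−m')=1 give 2 terms
  k=0: (−1)^3·75.8947/(12)·0.1433^3·0.9897^3 = -0.018041
  k=1: (−1)^4·75.8947/(24)·0.1433^1·0.9897^5 = +0.430251
d^3_{1,-2}(2.8540) = -0.018041 +0.430251 = +0.412210
|D^3_{1,-2}|² = |d^3_{1,-2}(β)|² = (+0.412210)² = 0.169917 (the z-rotation phases have unit modulus)

P=0.1699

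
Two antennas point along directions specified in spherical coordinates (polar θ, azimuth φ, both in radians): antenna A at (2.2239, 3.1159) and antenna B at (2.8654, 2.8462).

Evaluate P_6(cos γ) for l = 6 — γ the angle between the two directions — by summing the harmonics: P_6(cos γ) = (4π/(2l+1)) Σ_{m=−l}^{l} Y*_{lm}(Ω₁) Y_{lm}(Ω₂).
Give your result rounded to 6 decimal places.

Addition theorem: P_6(cos γ) = (4π/13) Σ_m Y*_{lm}(Ω₁) Y_{lm}(Ω₂), m = −6…6:
  [-6]  conj(Y_{6,-6})(Ω₁) = +0.119792-0.018614i ; Y_{6,-6}(Ω₂) = -0.000040+0.000195i ; Δ = -0.000001+0.000024i
  [-5]  conj(Y_{6,-5})(Ω₁) = +0.318662-0.041163i ; Y_{6,-5}(Ω₂) = +0.000227+0.002417i ; Δ = +0.000172+0.000761i
  [-4]  conj(Y_{6,-4})(Ω₁) = +0.432302-0.044585i ; Y_{6,-4}(Ω₂) = +0.006874+0.016760i ; Δ = +0.003719+0.006939i
  [-3]  conj(Y_{6,-3})(Ω₁) = +0.209891-0.016210i ; Y_{6,-3}(Ω₂) = +0.057718+0.070705i ; Δ = +0.013261+0.013905i
  [-2]  conj(Y_{6,-2})(Ω₁) = -0.235350+0.012104i ; Y_{6,-2}(Ω₂) = +0.253704+0.170158i ; Δ = -0.061769-0.036976i
  [-1]  conj(Y_{6,-1})(Ω₁) = -0.313646+0.008060i ; Y_{6,-1}(Ω₂) = +0.569286+0.173231i ; Δ = -0.179950-0.049745i
  [+0]  conj(Y_{6,0})(Ω₁) = +0.155900-0.000000i ; Y_{6,0}(Ω₂) = +0.349782+0.000000i ; Δ = +0.054531+0.000000i
  [+1]  conj(Y_{6,1})(Ω₁) = +0.313646+0.008060i ; Y_{6,1}(Ω₂) = -0.569286+0.173231i ; Δ = -0.179950+0.049745i
  [+2]  conj(Y_{6,2})(Ω₁) = -0.235350-0.012104i ; Y_{6,2}(Ω₂) = +0.253704-0.170158i ; Δ = -0.061769+0.036976i
  [+3]  conj(Y_{6,3})(Ω₁) = -0.209891-0.016210i ; Y_{6,3}(Ω₂) = -0.057718+0.070705i ; Δ = +0.013261-0.013905i
  [+4]  conj(Y_{6,4})(Ω₁) = +0.432302+0.044585i ; Y_{6,4}(Ω₂) = +0.006874-0.016760i ; Δ = +0.003719-0.006939i
  [+5]  conj(Y_{6,5})(Ω₁) = -0.318662-0.041163i ; Y_{6,5}(Ω₂) = -0.000227+0.002417i ; Δ = +0.000172-0.000761i
  [+6]  conj(Y_{6,6})(Ω₁) = +0.119792+0.018614i ; Y_{6,6}(Ω₂) = -0.000040-0.000195i ; Δ = -0.000001-0.000024i
Σ over m = -0.394607-0.000000i; ×(4π/13) → -0.381444-0.000000i. Real part: -0.381444

-0.381444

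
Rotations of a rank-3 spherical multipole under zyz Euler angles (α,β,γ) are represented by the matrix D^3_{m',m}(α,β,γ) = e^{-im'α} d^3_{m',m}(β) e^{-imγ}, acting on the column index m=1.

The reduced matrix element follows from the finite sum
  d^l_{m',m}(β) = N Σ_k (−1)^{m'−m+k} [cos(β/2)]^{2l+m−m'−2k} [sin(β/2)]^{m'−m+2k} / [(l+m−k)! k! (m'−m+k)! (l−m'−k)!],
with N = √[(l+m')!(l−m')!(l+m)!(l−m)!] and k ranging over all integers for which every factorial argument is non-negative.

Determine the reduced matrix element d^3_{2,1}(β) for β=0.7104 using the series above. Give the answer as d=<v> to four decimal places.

d^3_{2,1}(β=0.7104) via the finite sum:
c=cos(0.710400/2)=0.937577, s=sin(0.710400/2)=0.347778; N=√[120·1·24·2]=75.894664
k: max(0,(1)−(2))=0 … min(3+(1),3−(2))=1
  k=0: (−1)^1·75.8947/(24)·0.9376^5·0.3478^1 = -0.796777
  k=1: (−1)^2·75.8947/(12)·0.9376^3·0.3478^3 = +0.219259
d^3_{2,1}(0.7104) = -0.796777 +0.219259 = -0.577518

d=-0.5775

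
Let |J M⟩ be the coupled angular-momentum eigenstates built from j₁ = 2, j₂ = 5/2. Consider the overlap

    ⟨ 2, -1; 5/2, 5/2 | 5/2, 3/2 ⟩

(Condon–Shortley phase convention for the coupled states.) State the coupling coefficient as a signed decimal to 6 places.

+0.654654  (= +√(3/7))

√[6·2!2!3!/8! · 1!3!5!0!4!1!] = √(432/7)
  +(−1)^2/∏(2,0,1,3,1,0)! = 1/12  (running 1/12)
⟨..|..⟩ = √(432/7)·(1/12) = +0.654654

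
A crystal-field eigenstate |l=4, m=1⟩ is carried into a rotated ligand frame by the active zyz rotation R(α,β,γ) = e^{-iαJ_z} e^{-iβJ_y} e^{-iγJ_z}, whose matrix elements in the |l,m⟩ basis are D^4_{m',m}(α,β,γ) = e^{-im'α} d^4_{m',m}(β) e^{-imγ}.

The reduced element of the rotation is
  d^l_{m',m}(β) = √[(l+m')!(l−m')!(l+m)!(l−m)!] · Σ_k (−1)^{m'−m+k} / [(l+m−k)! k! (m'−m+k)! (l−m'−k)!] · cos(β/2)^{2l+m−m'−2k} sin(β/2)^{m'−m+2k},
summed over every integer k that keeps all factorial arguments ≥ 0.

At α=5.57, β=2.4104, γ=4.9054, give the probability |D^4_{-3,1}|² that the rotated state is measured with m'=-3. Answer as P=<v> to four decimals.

Split into d^4_{-3,1}(β=2.4104) × two z-phases.
Half-angle: c=0.357506, s=0.933911. N=√(1·5040·120·6)=1904.940944
The bounds max(0,m−m')=4 and min(l+m,l−m')=5 give 2 terms
  k=4: (−1)^0·1904.9409/(144)·0.3575^4·0.9339^4 = +0.164390
  k=5: (−1)^1·1904.9409/(240)·0.3575^2·0.9339^6 = -0.673085
d^4_{-3,1}(2.4104) = +0.164390 -0.673085 = -0.508695
|D^4_{-3,1}|² = |d^4_{-3,1}(β)|² = (-0.508695)² = 0.258771 (the z-rotation phases have unit modulus)

P=0.2588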